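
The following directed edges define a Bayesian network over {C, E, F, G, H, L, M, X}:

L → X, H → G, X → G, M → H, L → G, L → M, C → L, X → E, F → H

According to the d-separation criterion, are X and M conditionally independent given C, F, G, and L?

4 paths connect X and M; each must be blocked for d-separation to hold:
Path 1: X ← L → G ← H ← M
  L is a fork here and L is conditioned on, so the path is blocked at L.
Path 2: X ← L → M
  L is a fork here and L is conditioned on, so the path is blocked at L.
Path 3: X → G ← L → M
  L is a fork here and L is conditioned on, so the path is blocked at L.
Path 4: X → G ← H ← M
  G is a collider and G is conditioned on, which opens it; H is a chain and H is not conditioned on — no node blocks this path, so it is active.
Because an active path exists, X and M are not d-separated.

No — X and M are not d-separated given {C, F, G, L}.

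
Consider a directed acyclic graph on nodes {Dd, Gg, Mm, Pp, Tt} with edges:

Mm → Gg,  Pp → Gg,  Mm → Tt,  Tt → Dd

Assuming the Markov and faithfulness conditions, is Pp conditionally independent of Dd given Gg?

No

There is one path between Pp and Dd:
  1. Pp → Gg ← Mm → Tt → Dd — Gg:collider[open]; Mm:fork[open]; Tt:chain[open] ⇒ active
Since the path Pp → Gg ← Mm → Tt → Dd is active, Pp and Dd are not d-separated given {Gg}.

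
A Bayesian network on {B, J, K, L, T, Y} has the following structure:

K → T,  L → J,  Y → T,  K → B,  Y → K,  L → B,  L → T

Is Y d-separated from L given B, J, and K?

Yes — Y and L are d-separated given {B, J, K}.

There are 4 undirected paths between Y and L; checking each against the conditioning set {B, J, K}:
Path 1: Y → T ← K → B ← L
  T is a collider here and neither T nor any of its descendants is conditioned on, so the collider stays closed — the path is blocked at T.
Path 2: Y → T ← L
  T is a collider here and neither T nor any of its descendants is conditioned on, so the collider stays closed — the path is blocked at T.
Path 3: Y → K → T ← L
  K is a chain here and K is conditioned on, so the path is blocked at K.
Path 4: Y → K → B ← L
  K is a chain here and K is conditioned on, so the path is blocked at K.
Since every path is blocked, d-separation holds.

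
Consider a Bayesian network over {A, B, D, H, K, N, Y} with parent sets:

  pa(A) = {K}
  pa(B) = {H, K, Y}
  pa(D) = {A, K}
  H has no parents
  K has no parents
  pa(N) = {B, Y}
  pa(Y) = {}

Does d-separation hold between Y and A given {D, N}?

No

There are 4 undirected paths between Y and A; checking each against the conditioning set {D, N}:
Path 1: Y → B ← K → A
  B is a collider and its descendant N is conditioned on, which opens it; K is a fork and K is not conditioned on — no node blocks this path, so it is active.
Path 2: Y → B ← K → D ← A
  B is a collider and its descendant N is conditioned on, which opens it; K is a fork and K is not conditioned on; D is a collider and D is conditioned on, which opens it — no node blocks this path, so it is active.
Path 3: Y → N ← B ← K → A
  N is a collider and N is conditioned on, which opens it; B is a chain and B is not conditioned on; K is a fork and K is not conditioned on — no node blocks this path, so it is active.
Path 4: Y → N ← B ← K → D ← A
  N is a collider and N is conditioned on, which opens it; B is a chain and B is not conditioned on; K is a fork and K is not conditioned on; D is a collider and D is conditioned on, which opens it — no node blocks this path, so it is active.
Because an active path exists, Y and A are not d-separated.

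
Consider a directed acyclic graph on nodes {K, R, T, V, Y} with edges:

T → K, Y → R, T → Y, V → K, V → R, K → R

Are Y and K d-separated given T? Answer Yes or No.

Enumerating the 3 paths from Y to K and testing each for blocking by {T}:
Path 1: Y ← T → K
  T is a fork here and T is conditioned on, so the path is blocked at T.
Path 2: Y → R ← K
  R is a collider here and neither R nor any of its descendants is conditioned on, so the collider stays closed — the path is blocked at R.
Path 3: Y → R ← V → K
  R is a collider here and neither R nor any of its descendants is conditioned on, so the collider stays closed — the path is blocked at R.
Every path is blocked, so Y and K are d-separated given {T}.

Yes — Y and K are d-separated given {T}.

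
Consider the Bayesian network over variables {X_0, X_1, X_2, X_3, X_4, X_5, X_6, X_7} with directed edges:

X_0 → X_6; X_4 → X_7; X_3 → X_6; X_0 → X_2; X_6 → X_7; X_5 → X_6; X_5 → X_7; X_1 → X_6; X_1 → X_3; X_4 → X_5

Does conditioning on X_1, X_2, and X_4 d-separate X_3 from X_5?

Yes

Enumerating the 6 paths from X_3 to X_5 and testing each for blocking by {X_1, X_2, X_4}:
  1. X_3 ← X_1 → X_6 → X_7 ← X_4 → X_5 — X_1:fork[blocks]; X_6:chain[open]; X_7:collider[blocks]; X_4:fork[blocks] ⇒ blocked
  2. X_3 ← X_1 → X_6 → X_7 ← X_5 — X_1:fork[blocks]; X_6:chain[open]; X_7:collider[blocks] ⇒ blocked
  3. X_3 ← X_1 → X_6 ← X_5 — X_1:fork[blocks]; X_6:collider[blocks] ⇒ blocked
  4. X_3 → X_6 → X_7 ← X_4 → X_5 — X_6:chain[open]; X_7:collider[blocks]; X_4:fork[blocks] ⇒ blocked
  5. X_3 → X_6 → X_7 ← X_5 — X_6:chain[open]; X_7:collider[blocks] ⇒ blocked
  6. X_3 → X_6 ← X_5 — X_6:collider[blocks] ⇒ blocked
Every path is blocked, so X_3 and X_5 are d-separated given {X_1, X_2, X_4}.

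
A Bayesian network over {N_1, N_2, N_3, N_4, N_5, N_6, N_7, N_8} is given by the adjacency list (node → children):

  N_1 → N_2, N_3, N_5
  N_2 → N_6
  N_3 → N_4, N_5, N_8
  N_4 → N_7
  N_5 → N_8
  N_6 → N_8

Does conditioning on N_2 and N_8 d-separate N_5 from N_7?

Enumerating the 5 paths from N_5 to N_7 and testing each for blocking by {N_2, N_8}:
Path 1: N_5 ← N_1 → N_3 → N_4 → N_7
  N_1 is a fork and N_1 is not conditioned on; N_3 is a chain and N_3 is not conditioned on; N_4 is a chain and N_4 is not conditioned on — no node blocks this path, so it is active.
Path 2: N_5 ← N_1 → N_2 → N_6 → N_8 ← N_3 → N_4 → N_7
  N_2 is a chain here and N_2 is conditioned on, so the path is blocked at N_2.
Path 3: N_5 → N_8 ← N_6 ← N_2 ← N_1 → N_3 → N_4 → N_7
  N_2 is a chain here and N_2 is conditioned on, so the path is blocked at N_2.
Path 4: N_5 → N_8 ← N_3 → N_4 → N_7
  N_8 is a collider and N_8 is conditioned on, which opens it; N_3 is a fork and N_3 is not conditioned on; N_4 is a chain and N_4 is not conditioned on — no node blocks this path, so it is active.
Path 5: N_5 ← N_3 → N_4 → N_7
  N_3 is a fork and N_3 is not conditioned on; N_4 is a chain and N_4 is not conditioned on — no node blocks this path, so it is active.
At least one path is unblocked, so d-separation fails.

No — N_5 and N_7 are not d-separated given {N_2, N_8}.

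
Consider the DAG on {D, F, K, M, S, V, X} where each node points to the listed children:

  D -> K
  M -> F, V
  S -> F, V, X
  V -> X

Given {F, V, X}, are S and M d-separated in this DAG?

No

3 paths connect S and M; each must be blocked for d-separation to hold:
Path 1: S → F ← M
  F is a collider and F is conditioned on, which opens it — no node blocks this path, so it is active.
Path 2: S → X ← V ← M
  V is a chain here and V is conditioned on, so the path is blocked at V.
Path 3: S → V ← M
  V is a collider and V is conditioned on, which opens it — no node blocks this path, so it is active.
Because an active path exists, S and M are not d-separated.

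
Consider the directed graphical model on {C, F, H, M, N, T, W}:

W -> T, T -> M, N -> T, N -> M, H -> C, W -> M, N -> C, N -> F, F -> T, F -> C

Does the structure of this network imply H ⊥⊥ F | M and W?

Enumerating the 5 paths from H to F and testing each for blocking by {M, W}:
Path 1: H → C ← N → T ← F
  C is a collider here and neither C nor any of its descendants is conditioned on, so the collider stays closed — the path is blocked at C.
Path 2: H → C ← N → F
  C is a collider here and neither C nor any of its descendants is conditioned on, so the collider stays closed — the path is blocked at C.
Path 3: H → C ← N → M ← T ← F
  C is a collider here and neither C nor any of its descendants is conditioned on, so the collider stays closed — the path is blocked at C.
Path 4: H → C ← N → M ← W → T ← F
  C is a collider here and neither C nor any of its descendants is conditioned on, so the collider stays closed — the path is blocked at C.
Path 5: H → C ← F
  C is a collider here and neither C nor any of its descendants is conditioned on, so the collider stays closed — the path is blocked at C.
Since every path is blocked, d-separation holds.

Yes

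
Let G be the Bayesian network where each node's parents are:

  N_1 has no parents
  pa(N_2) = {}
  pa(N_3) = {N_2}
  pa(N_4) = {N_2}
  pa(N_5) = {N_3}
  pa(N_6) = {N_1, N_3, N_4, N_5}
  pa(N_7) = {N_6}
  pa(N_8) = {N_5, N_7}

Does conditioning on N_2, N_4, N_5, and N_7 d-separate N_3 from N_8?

We examine all 6 paths between N_3 and N_8:
Path 1: N_3 → N_6 ← N_5 → N_8
  N_5 is a fork here and N_5 is conditioned on, so the path is blocked at N_5.
Path 2: N_3 → N_6 → N_7 → N_8
  N_7 is a chain here and N_7 is conditioned on, so the path is blocked at N_7.
Path 3: N_3 → N_5 → N_6 → N_7 → N_8
  N_5 is a chain here and N_5 is conditioned on, so the path is blocked at N_5.
Path 4: N_3 → N_5 → N_8
  N_5 is a chain here and N_5 is conditioned on, so the path is blocked at N_5.
Path 5: N_3 ← N_2 → N_4 → N_6 ← N_5 → N_8
  N_2 is a fork here and N_2 is conditioned on, so the path is blocked at N_2.
Path 6: N_3 ← N_2 → N_4 → N_6 → N_7 → N_8
  N_2 is a fork here and N_2 is conditioned on, so the path is blocked at N_2.
All paths are blocked; N_3 ⊥ N_8 | {N_2, N_4, N_5, N_7} holds.

Yes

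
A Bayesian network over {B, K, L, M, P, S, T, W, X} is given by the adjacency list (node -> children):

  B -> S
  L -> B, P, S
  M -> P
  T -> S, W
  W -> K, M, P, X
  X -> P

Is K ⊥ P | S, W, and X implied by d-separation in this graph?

Enumerating the 5 paths from K to P and testing each for blocking by {S, W, X}:
Path 1: K ← W ← T → S ← B ← L → P
  W is a chain here and W is conditioned on, so the path is blocked at W.
Path 2: K ← W ← T → S ← L → P
  W is a chain here and W is conditioned on, so the path is blocked at W.
Path 3: K ← W → M → P
  W is a fork here and W is conditioned on, so the path is blocked at W.
Path 4: K ← W → P
  W is a fork here and W is conditioned on, so the path is blocked at W.
Path 5: K ← W → X → P
  W is a fork here and W is conditioned on, so the path is blocked at W.
Since every path is blocked, d-separation holds.

Yes — K and P are d-separated given {S, W, X}.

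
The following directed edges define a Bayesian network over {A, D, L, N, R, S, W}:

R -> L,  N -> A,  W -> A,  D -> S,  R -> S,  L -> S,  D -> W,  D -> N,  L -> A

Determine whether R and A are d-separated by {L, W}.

Yes

We examine all 6 paths between R and A:
Path 1: R → S ← L → A
  S is a collider here and neither S nor any of its descendants is conditioned on, so the collider stays closed — the path is blocked at S.
Path 2: R → S ← D → W → A
  S is a collider here and neither S nor any of its descendants is conditioned on, so the collider stays closed — the path is blocked at S.
Path 3: R → S ← D → N → A
  S is a collider here and neither S nor any of its descendants is conditioned on, so the collider stays closed — the path is blocked at S.
Path 4: R → L → S ← D → W → A
  L is a chain here and L is conditioned on, so the path is blocked at L.
Path 5: R → L → S ← D → N → A
  L is a chain here and L is conditioned on, so the path is blocked at L.
Path 6: R → L → A
  L is a chain here and L is conditioned on, so the path is blocked at L.
Every path is blocked, so R and A are d-separated given {L, W}.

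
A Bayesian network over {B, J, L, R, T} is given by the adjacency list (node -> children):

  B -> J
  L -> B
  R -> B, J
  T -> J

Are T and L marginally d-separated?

Yes — T and L are d-separated given ∅.

Enumerating the 2 paths from T to L and testing each for blocking by ∅:
Path 1: T → J ← B ← L
  J is a collider here and neither J nor any of its descendants is conditioned on, so the collider stays closed — the path is blocked at J.
Path 2: T → J ← R → B ← L
  J is a collider here and neither J nor any of its descendants is conditioned on, so the collider stays closed — the path is blocked at J.
All paths are blocked; T ⊥ L | ∅ holds.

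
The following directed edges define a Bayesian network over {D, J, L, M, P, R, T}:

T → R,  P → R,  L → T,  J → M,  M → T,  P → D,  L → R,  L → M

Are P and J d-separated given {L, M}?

We examine all 4 paths between P and J:
Path 1: P → R ← L → M ← J
  R is a collider here and neither R nor any of its descendants is conditioned on, so the collider stays closed — the path is blocked at R.
Path 2: P → R ← L → T ← M ← J
  R is a collider here and neither R nor any of its descendants is conditioned on, so the collider stays closed — the path is blocked at R.
Path 3: P → R ← T ← L → M ← J
  R is a collider here and neither R nor any of its descendants is conditioned on, so the collider stays closed — the path is blocked at R.
Path 4: P → R ← T ← M ← J
  R is a collider here and neither R nor any of its descendants is conditioned on, so the collider stays closed — the path is blocked at R.
Every path is blocked, so P and J are d-separated given {L, M}.

Yes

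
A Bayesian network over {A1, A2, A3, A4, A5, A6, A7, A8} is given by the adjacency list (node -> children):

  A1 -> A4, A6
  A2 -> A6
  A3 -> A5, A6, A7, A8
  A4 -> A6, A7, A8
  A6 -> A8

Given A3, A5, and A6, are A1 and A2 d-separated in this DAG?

No — A1 and A2 are not d-separated given {A3, A5, A6}.

There are 6 undirected paths between A1 and A2; checking each against the conditioning set {A3, A5, A6}:
Path 1: A1 → A4 → A8 ← A3 → A6 ← A2
  A8 is a collider here and neither A8 nor any of its descendants is conditioned on, so the collider stays closed — the path is blocked at A8.
Path 2: A1 → A4 → A8 ← A6 ← A2
  A8 is a collider here and neither A8 nor any of its descendants is conditioned on, so the collider stays closed — the path is blocked at A8.
Path 3: A1 → A4 → A7 ← A3 → A8 ← A6 ← A2
  A7 is a collider here and neither A7 nor any of its descendants is conditioned on, so the collider stays closed — the path is blocked at A7.
Path 4: A1 → A4 → A7 ← A3 → A6 ← A2
  A7 is a collider here and neither A7 nor any of its descendants is conditioned on, so the collider stays closed — the path is blocked at A7.
Path 5: A1 → A4 → A6 ← A2
  A4 is a chain and A4 is not conditioned on; A6 is a collider and A6 is conditioned on, which opens it — no node blocks this path, so it is active.
Path 6: A1 → A6 ← A2
  A6 is a collider and A6 is conditioned on, which opens it — no node blocks this path, so it is active.
Since the path A1 → A4 → A6 ← A2 is active, A1 and A2 are not d-separated given {A3, A5, A6}.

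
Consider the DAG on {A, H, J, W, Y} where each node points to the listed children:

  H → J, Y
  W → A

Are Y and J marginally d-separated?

The only undirected path from Y to J is:
Path 1: Y ← H → J
  H is a fork and H is not conditioned on — no node blocks this path, so it is active.
Since the path Y ← H → J is active, Y and J are not d-separated given ∅.

No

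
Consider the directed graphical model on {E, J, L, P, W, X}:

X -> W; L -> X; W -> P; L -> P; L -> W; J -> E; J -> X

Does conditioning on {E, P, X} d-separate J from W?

3 paths connect J and W; each must be blocked for d-separation to hold:
  1. J → X → W — X:chain[blocks] ⇒ blocked
  2. J → X ← L → P ← W — X:collider[open]; L:fork[open]; P:collider[open] ⇒ active
  3. J → X ← L → W — X:collider[open]; L:fork[open] ⇒ active
At least one path is unblocked, so d-separation fails.

No — J and W are not d-separated given {E, P, X}.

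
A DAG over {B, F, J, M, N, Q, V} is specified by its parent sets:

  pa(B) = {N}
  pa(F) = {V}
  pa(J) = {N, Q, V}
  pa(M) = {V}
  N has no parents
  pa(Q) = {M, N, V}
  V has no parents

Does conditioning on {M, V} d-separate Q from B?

No

We examine all 4 paths between Q and B:
Path 1: Q ← M ← V → J ← N → B
  M is a chain here and M is conditioned on, so the path is blocked at M.
Path 2: Q ← V → J ← N → B
  V is a fork here and V is conditioned on, so the path is blocked at V.
Path 3: Q → J ← N → B
  J is a collider here and neither J nor any of its descendants is conditioned on, so the collider stays closed — the path is blocked at J.
Path 4: Q ← N → B
  N is a fork and N is not conditioned on — no node blocks this path, so it is active.
Because an active path exists, Q and B are not d-separated.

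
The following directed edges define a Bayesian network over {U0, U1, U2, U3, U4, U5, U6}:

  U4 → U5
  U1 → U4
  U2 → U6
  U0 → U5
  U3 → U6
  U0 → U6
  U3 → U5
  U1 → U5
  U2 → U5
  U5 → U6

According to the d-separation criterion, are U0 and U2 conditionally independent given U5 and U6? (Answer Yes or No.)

We examine all 6 paths between U0 and U2:
  1. U0 → U5 → U6 ← U2 — U5:chain[blocks]; U6:collider[open] ⇒ blocked
  2. U0 → U5 ← U2 — U5:collider[open] ⇒ active
  3. U0 → U5 ← U3 → U6 ← U2 — U5:collider[open]; U3:fork[open]; U6:collider[open] ⇒ active
  4. U0 → U6 ← U5 ← U2 — U6:collider[open]; U5:chain[blocks] ⇒ blocked
  5. U0 → U6 ← U2 — U6:collider[open] ⇒ active
  6. U0 → U6 ← U3 → U5 ← U2 — U6:collider[open]; U3:fork[open]; U5:collider[open] ⇒ active
Because an active path exists, U0 and U2 are not d-separated.

No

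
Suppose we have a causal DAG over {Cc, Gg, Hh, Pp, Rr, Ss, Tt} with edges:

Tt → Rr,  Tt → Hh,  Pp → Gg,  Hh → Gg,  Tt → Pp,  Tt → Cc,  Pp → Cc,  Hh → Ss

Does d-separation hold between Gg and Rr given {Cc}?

No — Gg and Rr are not d-separated given {Cc}.

3 paths connect Gg and Rr; each must be blocked for d-separation to hold:
Path 1: Gg ← Pp → Cc ← Tt → Rr
  Pp is a fork and Pp is not conditioned on; Cc is a collider and Cc is conditioned on, which opens it; Tt is a fork and Tt is not conditioned on — no node blocks this path, so it is active.
Path 2: Gg ← Pp ← Tt → Rr
  Pp is a chain and Pp is not conditioned on; Tt is a fork and Tt is not conditioned on — no node blocks this path, so it is active.
Path 3: Gg ← Hh ← Tt → Rr
  Hh is a chain and Hh is not conditioned on; Tt is a fork and Tt is not conditioned on — no node blocks this path, so it is active.
Since the path Gg ← Pp → Cc ← Tt → Rr is active, Gg and Rr are not d-separated given {Cc}.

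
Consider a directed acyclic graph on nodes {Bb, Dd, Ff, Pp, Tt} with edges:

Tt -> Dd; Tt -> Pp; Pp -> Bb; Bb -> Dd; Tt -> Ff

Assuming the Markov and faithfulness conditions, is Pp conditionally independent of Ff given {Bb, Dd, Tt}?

Yes

We examine all 2 paths between Pp and Ff:
Path 1: Pp ← Tt → Ff
  Tt is a fork here and Tt is conditioned on, so the path is blocked at Tt.
Path 2: Pp → Bb → Dd ← Tt → Ff
  Bb is a chain here and Bb is conditioned on, so the path is blocked at Bb.
Every path is blocked, so Pp and Ff are d-separated given {Bb, Dd, Tt}.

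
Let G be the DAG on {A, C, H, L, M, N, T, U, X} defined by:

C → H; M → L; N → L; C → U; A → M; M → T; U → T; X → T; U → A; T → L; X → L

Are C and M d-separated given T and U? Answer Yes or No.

Enumerating the 4 paths from C to M and testing each for blocking by {T, U}:
Path 1: C → U → T ← M
  U is a chain here and U is conditioned on, so the path is blocked at U.
Path 2: C → U → T ← X → L ← M
  U is a chain here and U is conditioned on, so the path is blocked at U.
Path 3: C → U → T → L ← M
  U is a chain here and U is conditioned on, so the path is blocked at U.
Path 4: C → U → A → M
  U is a chain here and U is conditioned on, so the path is blocked at U.
Every path is blocked, so C and M are d-separated given {T, U}.

Yes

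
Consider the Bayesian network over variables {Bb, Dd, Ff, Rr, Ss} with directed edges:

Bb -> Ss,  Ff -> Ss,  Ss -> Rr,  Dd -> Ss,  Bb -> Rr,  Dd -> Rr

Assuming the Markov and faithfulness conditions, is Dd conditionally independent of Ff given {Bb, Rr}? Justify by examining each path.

We examine all 3 paths between Dd and Ff:
Path 1: Dd → Ss ← Ff
  Ss is a collider and its descendant Rr is conditioned on, which opens it — no node blocks this path, so it is active.
Path 2: Dd → Rr ← Ss ← Ff
  Rr is a collider and Rr is conditioned on, which opens it; Ss is a chain and Ss is not conditioned on — no node blocks this path, so it is active.
Path 3: Dd → Rr ← Bb → Ss ← Ff
  Bb is a fork here and Bb is conditioned on, so the path is blocked at Bb.
Because an active path exists, Dd and Ff are not d-separated.

No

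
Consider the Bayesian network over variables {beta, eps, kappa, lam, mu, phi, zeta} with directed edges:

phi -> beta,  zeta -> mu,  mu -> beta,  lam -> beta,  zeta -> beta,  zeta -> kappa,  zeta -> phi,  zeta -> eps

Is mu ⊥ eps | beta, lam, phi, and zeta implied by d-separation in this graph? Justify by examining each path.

Enumerating the 3 paths from mu to eps and testing each for blocking by {beta, lam, phi, zeta}:
Path 1: mu → beta ← phi ← zeta → eps
  phi is a chain here and phi is conditioned on, so the path is blocked at phi.
Path 2: mu → beta ← zeta → eps
  zeta is a fork here and zeta is conditioned on, so the path is blocked at zeta.
Path 3: mu ← zeta → eps
  zeta is a fork here and zeta is conditioned on, so the path is blocked at zeta.
All paths are blocked; mu ⊥ eps | {beta, lam, phi, zeta} holds.

Yes — mu and eps are d-separated given {beta, lam, phi, zeta}.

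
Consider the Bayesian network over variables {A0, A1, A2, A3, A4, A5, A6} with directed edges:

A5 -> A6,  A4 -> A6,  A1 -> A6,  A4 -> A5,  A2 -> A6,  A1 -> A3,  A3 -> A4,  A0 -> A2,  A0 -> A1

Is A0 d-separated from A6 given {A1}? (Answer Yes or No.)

Enumerating the 4 paths from A0 to A6 and testing each for blocking by {A1}:
Path 1: A0 → A2 → A6
  A2 is a chain and A2 is not conditioned on — no node blocks this path, so it is active.
Path 2: A0 → A1 → A3 → A4 → A5 → A6
  A1 is a chain here and A1 is conditioned on, so the path is blocked at A1.
Path 3: A0 → A1 → A3 → A4 → A6
  A1 is a chain here and A1 is conditioned on, so the path is blocked at A1.
Path 4: A0 → A1 → A6
  A1 is a chain here and A1 is conditioned on, so the path is blocked at A1.
Because an active path exists, A0 and A6 are not d-separated.

No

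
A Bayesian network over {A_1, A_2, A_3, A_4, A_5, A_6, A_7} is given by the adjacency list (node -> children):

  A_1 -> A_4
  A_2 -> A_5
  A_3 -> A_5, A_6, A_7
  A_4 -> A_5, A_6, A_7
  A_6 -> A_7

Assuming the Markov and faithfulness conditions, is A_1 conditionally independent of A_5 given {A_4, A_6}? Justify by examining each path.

There are 5 undirected paths between A_1 and A_5; checking each against the conditioning set {A_4, A_6}:
  1. A_1 → A_4 → A_5 — A_4:chain[blocks] ⇒ blocked
  2. A_1 → A_4 → A_7 ← A_3 → A_5 — A_4:chain[blocks]; A_7:collider[blocks]; A_3:fork[open] ⇒ blocked
  3. A_1 → A_4 → A_7 ← A_6 ← A_3 → A_5 — A_4:chain[blocks]; A_7:collider[blocks]; A_6:chain[blocks]; A_3:fork[open] ⇒ blocked
  4. A_1 → A_4 → A_6 ← A_3 → A_5 — A_4:chain[blocks]; A_6:collider[open]; A_3:fork[open] ⇒ blocked
  5. A_1 → A_4 → A_6 → A_7 ← A_3 → A_5 — A_4:chain[blocks]; A_6:chain[blocks]; A_7:collider[blocks]; A_3:fork[open] ⇒ blocked
Every path is blocked, so A_1 and A_5 are d-separated given {A_4, A_6}.

Yes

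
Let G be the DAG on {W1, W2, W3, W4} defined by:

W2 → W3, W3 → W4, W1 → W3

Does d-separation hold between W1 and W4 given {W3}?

Only one path connects W1 and W4:
Path 1: W1 → W3 → W4
  W3 is a chain here and W3 is conditioned on, so the path is blocked at W3.
Every path is blocked, so W1 and W4 are d-separated given {W3}.

Yes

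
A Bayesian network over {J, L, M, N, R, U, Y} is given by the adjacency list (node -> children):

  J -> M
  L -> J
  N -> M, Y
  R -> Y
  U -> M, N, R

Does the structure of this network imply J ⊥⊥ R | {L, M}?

No — J and R are not d-separated given {L, M}.

Enumerating the 4 paths from J to R and testing each for blocking by {L, M}:
Path 1: J → M ← N → Y ← R
  Y is a collider here and neither Y nor any of its descendants is conditioned on, so the collider stays closed — the path is blocked at Y.
Path 2: J → M ← N ← U → R
  M is a collider and M is conditioned on, which opens it; N is a chain and N is not conditioned on; U is a fork and U is not conditioned on — no node blocks this path, so it is active.
Path 3: J → M ← U → R
  M is a collider and M is conditioned on, which opens it; U is a fork and U is not conditioned on — no node blocks this path, so it is active.
Path 4: J → M ← U → N → Y ← R
  Y is a collider here and neither Y nor any of its descendants is conditioned on, so the collider stays closed — the path is blocked at Y.
Since the path J → M ← N ← U → R is active, J and R are not d-separated given {L, M}.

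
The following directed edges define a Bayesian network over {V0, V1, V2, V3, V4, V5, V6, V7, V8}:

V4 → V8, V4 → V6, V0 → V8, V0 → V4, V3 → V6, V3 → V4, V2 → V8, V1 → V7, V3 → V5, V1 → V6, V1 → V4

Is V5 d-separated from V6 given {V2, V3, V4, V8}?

We examine all 3 paths between V5 and V6:
Path 1: V5 ← V3 → V6
  V3 is a fork here and V3 is conditioned on, so the path is blocked at V3.
Path 2: V5 ← V3 → V4 ← V1 → V6
  V3 is a fork here and V3 is conditioned on, so the path is blocked at V3.
Path 3: V5 ← V3 → V4 → V6
  V3 is a fork here and V3 is conditioned on, so the path is blocked at V3.
Every path is blocked, so V5 and V6 are d-separated given {V2, V3, V4, V8}.

Yes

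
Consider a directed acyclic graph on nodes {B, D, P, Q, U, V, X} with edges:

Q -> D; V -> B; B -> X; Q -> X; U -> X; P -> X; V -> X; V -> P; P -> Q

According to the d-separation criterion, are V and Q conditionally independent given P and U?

Yes — V and Q are d-separated given {P, U}.

Enumerating the 6 paths from V to Q and testing each for blocking by {P, U}:
  1. V → B → X ← Q — B:chain[open]; X:collider[blocks] ⇒ blocked
  2. V → B → X ← P → Q — B:chain[open]; X:collider[blocks]; P:fork[blocks] ⇒ blocked
  3. V → X ← Q — X:collider[blocks] ⇒ blocked
  4. V → X ← P → Q — X:collider[blocks]; P:fork[blocks] ⇒ blocked
  5. V → P → Q — P:chain[blocks] ⇒ blocked
  6. V → P → X ← Q — P:chain[blocks]; X:collider[blocks] ⇒ blocked
Every path is blocked, so V and Q are d-separated given {P, U}.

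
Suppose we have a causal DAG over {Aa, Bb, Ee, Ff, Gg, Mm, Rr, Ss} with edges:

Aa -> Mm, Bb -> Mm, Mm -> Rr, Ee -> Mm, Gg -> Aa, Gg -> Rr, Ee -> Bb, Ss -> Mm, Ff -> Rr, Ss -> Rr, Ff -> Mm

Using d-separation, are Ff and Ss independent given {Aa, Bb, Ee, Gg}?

Yes

There are 6 undirected paths between Ff and Ss; checking each against the conditioning set {Aa, Bb, Ee, Gg}:
Path 1: Ff → Mm ← Ss
  Mm is a collider here and neither Mm nor any of its descendants is conditioned on, so the collider stays closed — the path is blocked at Mm.
Path 2: Ff → Mm → Rr ← Ss
  Rr is a collider here and neither Rr nor any of its descendants is conditioned on, so the collider stays closed — the path is blocked at Rr.
Path 3: Ff → Mm ← Aa ← Gg → Rr ← Ss
  Mm is a collider here and neither Mm nor any of its descendants is conditioned on, so the collider stays closed — the path is blocked at Mm.
Path 4: Ff → Rr ← Mm ← Ss
  Rr is a collider here and neither Rr nor any of its descendants is conditioned on, so the collider stays closed — the path is blocked at Rr.
Path 5: Ff → Rr ← Ss
  Rr is a collider here and neither Rr nor any of its descendants is conditioned on, so the collider stays closed — the path is blocked at Rr.
Path 6: Ff → Rr ← Gg → Aa → Mm ← Ss
  Rr is a collider here and neither Rr nor any of its descendants is conditioned on, so the collider stays closed — the path is blocked at Rr.
Since every path is blocked, d-separation holds.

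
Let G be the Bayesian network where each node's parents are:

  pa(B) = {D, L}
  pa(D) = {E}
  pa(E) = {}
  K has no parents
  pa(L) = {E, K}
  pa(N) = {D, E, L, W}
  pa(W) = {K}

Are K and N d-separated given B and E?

No — K and N are not d-separated given {B, E}.

Enumerating the 6 paths from K to N and testing each for blocking by {B, E}:
  1. K → L ← E → N — L:collider[open]; E:fork[blocks] ⇒ blocked
  2. K → L ← E → D → N — L:collider[open]; E:fork[blocks]; D:chain[open] ⇒ blocked
  3. K → L → B ← D ← E → N — L:chain[open]; B:collider[open]; D:chain[open]; E:fork[blocks] ⇒ blocked
  4. K → L → B ← D → N — L:chain[open]; B:collider[open]; D:fork[open] ⇒ active
  5. K → L → N — L:chain[open] ⇒ active
  6. K → W → N — W:chain[open] ⇒ active
At least one path is unblocked, so d-separation fails.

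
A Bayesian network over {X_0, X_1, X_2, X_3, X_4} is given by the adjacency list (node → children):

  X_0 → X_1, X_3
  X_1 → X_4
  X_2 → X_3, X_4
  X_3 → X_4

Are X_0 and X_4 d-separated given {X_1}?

No

We examine all 3 paths between X_0 and X_4:
Path 1: X_0 → X_1 → X_4
  X_1 is a chain here and X_1 is conditioned on, so the path is blocked at X_1.
Path 2: X_0 → X_3 ← X_2 → X_4
  X_3 is a collider here and neither X_3 nor any of its descendants is conditioned on, so the collider stays closed — the path is blocked at X_3.
Path 3: X_0 → X_3 → X_4
  X_3 is a chain and X_3 is not conditioned on — no node blocks this path, so it is active.
At least one path is unblocked, so d-separation fails.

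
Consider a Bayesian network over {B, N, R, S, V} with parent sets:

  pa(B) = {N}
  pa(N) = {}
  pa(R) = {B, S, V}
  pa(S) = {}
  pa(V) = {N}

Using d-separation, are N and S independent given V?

Yes

We examine all 2 paths between N and S:
Path 1: N → V → R ← S
  V is a chain here and V is conditioned on, so the path is blocked at V.
Path 2: N → B → R ← S
  R is a collider here and neither R nor any of its descendants is conditioned on, so the collider stays closed — the path is blocked at R.
Every path is blocked, so N and S are d-separated given {V}.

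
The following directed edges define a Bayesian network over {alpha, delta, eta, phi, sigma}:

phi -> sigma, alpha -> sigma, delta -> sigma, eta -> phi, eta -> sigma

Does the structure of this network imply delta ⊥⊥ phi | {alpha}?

Yes

Enumerating the 2 paths from delta to phi and testing each for blocking by {alpha}:
Path 1: delta → sigma ← eta → phi
  sigma is a collider here and neither sigma nor any of its descendants is conditioned on, so the collider stays closed — the path is blocked at sigma.
Path 2: delta → sigma ← phi
  sigma is a collider here and neither sigma nor any of its descendants is conditioned on, so the collider stays closed — the path is blocked at sigma.
All paths are blocked; delta ⊥ phi | {alpha} holds.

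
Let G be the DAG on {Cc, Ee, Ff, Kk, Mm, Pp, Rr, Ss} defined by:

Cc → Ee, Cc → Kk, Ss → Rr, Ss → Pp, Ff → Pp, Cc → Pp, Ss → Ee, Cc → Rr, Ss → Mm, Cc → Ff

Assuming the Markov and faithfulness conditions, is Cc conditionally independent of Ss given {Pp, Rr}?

No — Cc and Ss are not d-separated given {Pp, Rr}.

There are 4 undirected paths between Cc and Ss; checking each against the conditioning set {Pp, Rr}:
Path 1: Cc → Ff → Pp ← Ss
  Ff is a chain and Ff is not conditioned on; Pp is a collider and Pp is conditioned on, which opens it — no node blocks this path, so it is active.
Path 2: Cc → Pp ← Ss
  Pp is a collider and Pp is conditioned on, which opens it — no node blocks this path, so it is active.
Path 3: Cc → Rr ← Ss
  Rr is a collider and Rr is conditioned on, which opens it — no node blocks this path, so it is active.
Path 4: Cc → Ee ← Ss
  Ee is a collider here and neither Ee nor any of its descendants is conditioned on, so the collider stays closed — the path is blocked at Ee.
Because an active path exists, Cc and Ss are not d-separated.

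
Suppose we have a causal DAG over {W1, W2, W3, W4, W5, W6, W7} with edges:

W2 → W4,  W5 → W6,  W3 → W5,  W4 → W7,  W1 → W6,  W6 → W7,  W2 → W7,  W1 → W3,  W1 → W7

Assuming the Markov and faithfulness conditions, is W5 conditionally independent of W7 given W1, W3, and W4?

No

There are 4 undirected paths between W5 and W7; checking each against the conditioning set {W1, W3, W4}:
  1. W5 ← W3 ← W1 → W7 — W3:chain[blocks]; W1:fork[blocks] ⇒ blocked
  2. W5 ← W3 ← W1 → W6 → W7 — W3:chain[blocks]; W1:fork[blocks]; W6:chain[open] ⇒ blocked
  3. W5 → W6 ← W1 → W7 — W6:collider[blocks]; W1:fork[blocks] ⇒ blocked
  4. W5 → W6 → W7 — W6:chain[open] ⇒ active
At least one path is unblocked, so d-separation fails.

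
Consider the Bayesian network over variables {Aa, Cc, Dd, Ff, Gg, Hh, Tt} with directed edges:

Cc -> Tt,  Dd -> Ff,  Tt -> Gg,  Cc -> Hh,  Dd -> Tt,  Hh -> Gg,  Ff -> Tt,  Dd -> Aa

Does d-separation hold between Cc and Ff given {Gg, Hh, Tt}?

We examine all 4 paths between Cc and Ff:
  1. Cc → Tt ← Ff — Tt:collider[open] ⇒ active
  2. Cc → Tt ← Dd → Ff — Tt:collider[open]; Dd:fork[open] ⇒ active
  3. Cc → Hh → Gg ← Tt ← Ff — Hh:chain[blocks]; Gg:collider[open]; Tt:chain[blocks] ⇒ blocked
  4. Cc → Hh → Gg ← Tt ← Dd → Ff — Hh:chain[blocks]; Gg:collider[open]; Tt:chain[blocks]; Dd:fork[open] ⇒ blocked
Since the path Cc → Tt ← Ff is active, Cc and Ff are not d-separated given {Gg, Hh, Tt}.

No — Cc and Ff are not d-separated given {Gg, Hh, Tt}.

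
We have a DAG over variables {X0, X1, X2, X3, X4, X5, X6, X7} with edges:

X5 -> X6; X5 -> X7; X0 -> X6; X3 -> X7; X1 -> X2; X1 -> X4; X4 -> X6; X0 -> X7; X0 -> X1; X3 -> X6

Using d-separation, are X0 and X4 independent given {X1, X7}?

Yes — X0 and X4 are d-separated given {X1, X7}.

4 paths connect X0 and X4; each must be blocked for d-separation to hold:
Path 1: X0 → X6 ← X4
  X6 is a collider here and neither X6 nor any of its descendants is conditioned on, so the collider stays closed — the path is blocked at X6.
Path 2: X0 → X7 ← X3 → X6 ← X4
  X6 is a collider here and neither X6 nor any of its descendants is conditioned on, so the collider stays closed — the path is blocked at X6.
Path 3: X0 → X7 ← X5 → X6 ← X4
  X6 is a collider here and neither X6 nor any of its descendants is conditioned on, so the collider stays closed — the path is blocked at X6.
Path 4: X0 → X1 → X4
  X1 is a chain here and X1 is conditioned on, so the path is blocked at X1.
All paths are blocked; X0 ⊥ X4 | {X1, X7} holds.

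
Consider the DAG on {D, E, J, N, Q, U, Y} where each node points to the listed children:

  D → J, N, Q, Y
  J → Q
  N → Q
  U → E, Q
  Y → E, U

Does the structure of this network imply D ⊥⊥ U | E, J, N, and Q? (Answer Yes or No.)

No

5 paths connect D and U; each must be blocked for d-separation to hold:
Path 1: D → Y → U
  Y is a chain and Y is not conditioned on — no node blocks this path, so it is active.
Path 2: D → Y → E ← U
  Y is a chain and Y is not conditioned on; E is a collider and E is conditioned on, which opens it — no node blocks this path, so it is active.
Path 3: D → Q ← U
  Q is a collider and Q is conditioned on, which opens it — no node blocks this path, so it is active.
Path 4: D → J → Q ← U
  J is a chain here and J is conditioned on, so the path is blocked at J.
Path 5: D → N → Q ← U
  N is a chain here and N is conditioned on, so the path is blocked at N.
Since the path D → Y → U is active, D and U are not d-separated given {E, J, N, Q}.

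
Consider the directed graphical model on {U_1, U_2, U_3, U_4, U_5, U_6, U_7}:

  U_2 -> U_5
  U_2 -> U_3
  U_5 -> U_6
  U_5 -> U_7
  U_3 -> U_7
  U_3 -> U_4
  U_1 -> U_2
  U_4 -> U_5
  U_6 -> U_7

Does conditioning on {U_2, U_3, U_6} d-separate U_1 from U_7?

6 paths connect U_1 and U_7; each must be blocked for d-separation to hold:
Path 1: U_1 → U_2 → U_5 → U_7
  U_2 is a chain here and U_2 is conditioned on, so the path is blocked at U_2.
Path 2: U_1 → U_2 → U_5 → U_6 → U_7
  U_2 is a chain here and U_2 is conditioned on, so the path is blocked at U_2.
Path 3: U_1 → U_2 → U_5 ← U_4 ← U_3 → U_7
  U_2 is a chain here and U_2 is conditioned on, so the path is blocked at U_2.
Path 4: U_1 → U_2 → U_3 → U_7
  U_2 is a chain here and U_2 is conditioned on, so the path is blocked at U_2.
Path 5: U_1 → U_2 → U_3 → U_4 → U_5 → U_7
  U_2 is a chain here and U_2 is conditioned on, so the path is blocked at U_2.
Path 6: U_1 → U_2 → U_3 → U_4 → U_5 → U_6 → U_7
  U_2 is a chain here and U_2 is conditioned on, so the path is blocked at U_2.
Every path is blocked, so U_1 and U_7 are d-separated given {U_2, U_3, U_6}.

Yes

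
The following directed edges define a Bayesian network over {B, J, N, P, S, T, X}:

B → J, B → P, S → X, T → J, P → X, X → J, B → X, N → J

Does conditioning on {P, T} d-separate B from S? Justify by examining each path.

3 paths connect B and S; each must be blocked for d-separation to hold:
Path 1: B → X ← S
  X is a collider here and neither X nor any of its descendants is conditioned on, so the collider stays closed — the path is blocked at X.
Path 2: B → J ← X ← S
  J is a collider here and neither J nor any of its descendants is conditioned on, so the collider stays closed — the path is blocked at J.
Path 3: B → P → X ← S
  P is a chain here and P is conditioned on, so the path is blocked at P.
Every path is blocked, so B and S are d-separated given {P, T}.

Yes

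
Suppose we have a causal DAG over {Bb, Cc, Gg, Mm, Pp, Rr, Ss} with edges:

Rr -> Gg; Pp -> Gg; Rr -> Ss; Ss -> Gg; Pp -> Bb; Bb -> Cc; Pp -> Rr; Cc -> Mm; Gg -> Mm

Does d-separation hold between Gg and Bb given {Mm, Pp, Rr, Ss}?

There are 4 undirected paths between Gg and Bb; checking each against the conditioning set {Mm, Pp, Rr, Ss}:
  1. Gg ← Pp → Bb — Pp:fork[blocks] ⇒ blocked
  2. Gg ← Ss ← Rr ← Pp → Bb — Ss:chain[blocks]; Rr:chain[blocks]; Pp:fork[blocks] ⇒ blocked
  3. Gg ← Rr ← Pp → Bb — Rr:chain[blocks]; Pp:fork[blocks] ⇒ blocked
  4. Gg → Mm ← Cc ← Bb — Mm:collider[open]; Cc:chain[open] ⇒ active
Since the path Gg → Mm ← Cc ← Bb is active, Gg and Bb are not d-separated given {Mm, Pp, Rr, Ss}.

No — Gg and Bb are not d-separated given {Mm, Pp, Rr, Ss}.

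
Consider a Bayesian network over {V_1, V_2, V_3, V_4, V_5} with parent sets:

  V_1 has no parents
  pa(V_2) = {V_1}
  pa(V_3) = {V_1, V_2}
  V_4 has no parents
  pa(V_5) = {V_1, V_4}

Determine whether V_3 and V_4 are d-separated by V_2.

2 paths connect V_3 and V_4; each must be blocked for d-separation to hold:
Path 1: V_3 ← V_1 → V_5 ← V_4
  V_5 is a collider here and neither V_5 nor any of its descendants is conditioned on, so the collider stays closed — the path is blocked at V_5.
Path 2: V_3 ← V_2 ← V_1 → V_5 ← V_4
  V_2 is a chain here and V_2 is conditioned on, so the path is blocked at V_2.
Since every path is blocked, d-separation holds.

Yes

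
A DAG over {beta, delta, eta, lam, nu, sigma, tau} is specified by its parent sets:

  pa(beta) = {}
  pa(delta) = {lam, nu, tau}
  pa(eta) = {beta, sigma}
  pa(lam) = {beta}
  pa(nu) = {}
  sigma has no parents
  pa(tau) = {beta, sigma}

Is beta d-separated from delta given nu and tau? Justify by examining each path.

3 paths connect beta and delta; each must be blocked for d-separation to hold:
  1. beta → tau → delta — tau:chain[blocks] ⇒ blocked
  2. beta → eta ← sigma → tau → delta — eta:collider[blocks]; sigma:fork[open]; tau:chain[blocks] ⇒ blocked
  3. beta → lam → delta — lam:chain[open] ⇒ active
Since the path beta → lam → delta is active, beta and delta are not d-separated given {nu, tau}.

No — beta and delta are not d-separated given {nu, tau}.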